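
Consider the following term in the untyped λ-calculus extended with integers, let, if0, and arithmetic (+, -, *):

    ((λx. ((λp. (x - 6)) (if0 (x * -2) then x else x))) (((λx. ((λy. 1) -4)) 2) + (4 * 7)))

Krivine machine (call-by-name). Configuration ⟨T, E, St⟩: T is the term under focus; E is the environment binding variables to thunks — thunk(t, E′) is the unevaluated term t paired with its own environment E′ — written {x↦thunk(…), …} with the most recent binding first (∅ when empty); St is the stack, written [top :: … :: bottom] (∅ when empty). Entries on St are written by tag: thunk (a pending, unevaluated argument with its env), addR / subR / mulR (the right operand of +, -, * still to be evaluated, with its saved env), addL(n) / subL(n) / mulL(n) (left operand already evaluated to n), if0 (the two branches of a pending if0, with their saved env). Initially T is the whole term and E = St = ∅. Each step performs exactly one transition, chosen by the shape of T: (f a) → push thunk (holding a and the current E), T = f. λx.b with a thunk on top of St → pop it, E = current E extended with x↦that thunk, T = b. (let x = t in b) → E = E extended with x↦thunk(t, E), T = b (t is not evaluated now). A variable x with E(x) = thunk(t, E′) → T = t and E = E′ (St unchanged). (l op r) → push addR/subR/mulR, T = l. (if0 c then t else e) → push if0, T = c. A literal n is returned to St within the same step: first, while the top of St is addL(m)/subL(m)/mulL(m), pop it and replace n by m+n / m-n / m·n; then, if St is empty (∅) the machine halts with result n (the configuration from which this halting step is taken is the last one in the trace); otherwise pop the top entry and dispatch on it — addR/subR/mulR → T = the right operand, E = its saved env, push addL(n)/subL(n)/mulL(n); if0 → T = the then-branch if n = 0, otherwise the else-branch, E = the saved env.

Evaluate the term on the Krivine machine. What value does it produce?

0. ⟨T=((λx. ((λp. (x - 6)) (if0 (x * -2) then x else x))) (((λx. ((λy. 1) -4)) 2) + (4 * 7))); E=∅; St=∅⟩
1. ⟨T=(λx. ((λp. (x - 6)) (if0 (x * -2) then x else x))); E=∅; St=[thunk]⟩
2. ⟨T=((λp. (x - 6)) (if0 (x * -2) then x else x)); E={x↦thunk((((λx. ((λy. 1) -4)) 2) + (4 * 7)), ∅)}; St=∅⟩
3. ⟨T=(λp. (x - 6)); E={x↦thunk((((λx. ((λy. 1) -4)) 2) + (4 * 7)), ∅)}; St=[thunk]⟩
4. ⟨T=(x - 6); E={p↦thunk((if0 (x * -2) then x else x), {x↦thunk((((λx. ((λy. 1) -4)) 2) + (4 * 7)), ∅)}), x↦thunk((((λx. ((λy. 1) -4)) 2) + (4 * 7)), ∅)}; St=∅⟩
5. ⟨T=x; E={p↦thunk((if0 (x * -2) then x else x), {x↦thunk((((λx. ((λy. 1) -4)) 2) + (4 * 7)), ∅)}), x↦thunk((((λx. ((λy. 1) -4)) 2) + (4 * 7)), ∅)}; St=[subR]⟩
6. ⟨T=(((λx. ((λy. 1) -4)) 2) + (4 * 7)); E=∅; St=[subR]⟩
7. ⟨T=((λx. ((λy. 1) -4)) 2); E=∅; St=[addR :: subR]⟩
8. ⟨T=(λx. ((λy. 1) -4)); E=∅; St=[thunk :: addR :: subR]⟩
9. ⟨T=((λy. 1) -4); E={x↦thunk(2, ∅)}; St=[addR :: subR]⟩
10. ⟨T=(λy. 1); E={x↦thunk(2, ∅)}; St=[thunk :: addR :: subR]⟩
11. ⟨T=1; E={y↦thunk(-4, {x↦thunk(2, ∅)}), x↦thunk(2, ∅)}; St=[addR :: subR]⟩
12. ⟨T=(4 * 7); E=∅; St=[addL(1) :: subR]⟩
13. ⟨T=4; E=∅; St=[mulR :: addL(1) :: subR]⟩
14. ⟨T=7; E=∅; St=[mulL(4) :: addL(1) :: subR]⟩
15. ⟨T=6; E={p↦thunk((if0 (x * -2) then x else x), {x↦thunk((((λx. ((λy. 1) -4)) 2) + (4 * 7)), ∅)}), x↦thunk((((λx. ((λy. 1) -4)) 2) + (4 * 7)), ∅)}; St=[subL(29)]⟩
→ final value 23

Answer: 23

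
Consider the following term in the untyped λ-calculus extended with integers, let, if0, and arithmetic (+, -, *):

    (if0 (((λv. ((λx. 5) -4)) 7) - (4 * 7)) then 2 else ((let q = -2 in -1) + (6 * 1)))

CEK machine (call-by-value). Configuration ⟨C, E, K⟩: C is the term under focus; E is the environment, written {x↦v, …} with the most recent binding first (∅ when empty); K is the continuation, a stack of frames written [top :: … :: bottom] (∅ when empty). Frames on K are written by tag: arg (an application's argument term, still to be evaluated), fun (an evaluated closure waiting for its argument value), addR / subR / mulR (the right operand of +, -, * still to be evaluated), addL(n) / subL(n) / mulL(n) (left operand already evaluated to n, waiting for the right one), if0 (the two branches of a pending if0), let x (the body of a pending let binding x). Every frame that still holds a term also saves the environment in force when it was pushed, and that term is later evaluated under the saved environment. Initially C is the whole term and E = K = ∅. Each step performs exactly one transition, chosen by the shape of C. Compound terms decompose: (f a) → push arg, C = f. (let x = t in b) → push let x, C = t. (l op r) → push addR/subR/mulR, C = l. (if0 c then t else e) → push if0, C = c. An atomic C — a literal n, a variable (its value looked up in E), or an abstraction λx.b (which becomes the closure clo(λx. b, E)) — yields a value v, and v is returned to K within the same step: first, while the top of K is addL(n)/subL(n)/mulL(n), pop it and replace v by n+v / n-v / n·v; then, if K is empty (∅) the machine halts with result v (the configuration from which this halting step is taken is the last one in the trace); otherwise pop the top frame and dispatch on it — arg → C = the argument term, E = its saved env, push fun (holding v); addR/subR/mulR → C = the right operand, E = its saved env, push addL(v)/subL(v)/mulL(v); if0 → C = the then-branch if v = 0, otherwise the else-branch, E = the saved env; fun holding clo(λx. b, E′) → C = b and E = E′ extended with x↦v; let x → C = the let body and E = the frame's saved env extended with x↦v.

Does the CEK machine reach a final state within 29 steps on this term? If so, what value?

Answer: 5

Derivation:
0. [C=(if0 (((λv. ((λx. 5) -4)) 7) - (4 * 7)) then 2 else ((let q = -2 in -1) + (6 * 1))) | E=∅ | K=∅]
1. [C=(((λv. ((λx. 5) -4)) 7) - (4 * 7)) | E=∅ | K=[if0]]
2. [C=((λv. ((λx. 5) -4)) 7) | E=∅ | K=[subR :: if0]]
3. [C=(λv. ((λx. 5) -4)) | E=∅ | K=[arg :: subR :: if0]]
4. [C=7 | E=∅ | K=[fun :: subR :: if0]]
5. [C=((λx. 5) -4) | E={v↦7} | K=[subR :: if0]]
6. [C=(λx. 5) | E={v↦7} | K=[arg :: subR :: if0]]
7. [C=-4 | E={v↦7} | K=[fun :: subR :: if0]]
8. [C=5 | E={x↦-4, v↦7} | K=[subR :: if0]]
9. [C=(4 * 7) | E=∅ | K=[subL(5) :: if0]]
10. [C=4 | E=∅ | K=[mulR :: subL(5) :: if0]]
11. [C=7 | E=∅ | K=[mulL(4) :: subL(5) :: if0]]
12. [C=((let q = -2 in -1) + (6 * 1)) | E=∅ | K=∅]
13. [C=(let q = -2 in -1) | E=∅ | K=[addR]]
14. [C=-2 | E=∅ | K=[let q :: addR]]
15. [C=-1 | E={q↦-2} | K=[addR]]
16. [C=(6 * 1) | E=∅ | K=[addL(-1)]]
17. [C=6 | E=∅ | K=[mulR :: addL(-1)]]
18. [C=1 | E=∅ | K=[mulL(6) :: addL(-1)]]
→ final value 5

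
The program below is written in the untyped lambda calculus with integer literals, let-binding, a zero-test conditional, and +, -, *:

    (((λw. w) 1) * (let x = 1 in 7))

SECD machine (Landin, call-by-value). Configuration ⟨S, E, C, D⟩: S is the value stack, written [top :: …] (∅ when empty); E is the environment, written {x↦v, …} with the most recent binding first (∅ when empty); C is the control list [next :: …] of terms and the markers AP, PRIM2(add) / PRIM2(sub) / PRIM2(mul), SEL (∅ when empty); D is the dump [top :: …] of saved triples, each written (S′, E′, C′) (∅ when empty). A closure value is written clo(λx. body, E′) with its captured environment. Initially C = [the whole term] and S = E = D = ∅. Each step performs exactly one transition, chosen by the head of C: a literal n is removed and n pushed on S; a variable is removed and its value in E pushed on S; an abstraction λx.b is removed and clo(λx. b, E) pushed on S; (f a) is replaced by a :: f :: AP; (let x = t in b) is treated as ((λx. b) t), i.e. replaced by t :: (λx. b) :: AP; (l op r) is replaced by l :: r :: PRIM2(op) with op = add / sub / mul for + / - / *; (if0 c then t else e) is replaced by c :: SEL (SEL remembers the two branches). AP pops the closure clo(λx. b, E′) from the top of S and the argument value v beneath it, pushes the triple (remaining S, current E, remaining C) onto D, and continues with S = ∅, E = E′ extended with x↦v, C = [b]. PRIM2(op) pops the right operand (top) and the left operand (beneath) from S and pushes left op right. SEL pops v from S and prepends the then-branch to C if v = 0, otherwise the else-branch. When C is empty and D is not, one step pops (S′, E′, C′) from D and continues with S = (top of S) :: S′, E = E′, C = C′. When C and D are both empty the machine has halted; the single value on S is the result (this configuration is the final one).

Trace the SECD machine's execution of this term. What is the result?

0. <S=∅, E=∅, C=[(((λw. w) 1) * (let x = 1 in 7))], D=∅>
1. <S=∅, E=∅, C=[((λw. w) 1) :: (let x = 1 in 7) :: PRIM2(mul)], D=∅>
2. <S=∅, E=∅, C=[1 :: (λw. w) :: AP :: (let x = 1 in 7) :: PRIM2(mul)], D=∅>
3. <S=[1], E=∅, C=[(λw. w) :: AP :: (let x = 1 in 7) :: PRIM2(mul)], D=∅>
4. <S=[clo(λw. w, ∅) :: 1], E=∅, C=[AP :: (let x = 1 in 7) :: PRIM2(mul)], D=∅>
5. <S=∅, E={w↦1}, C=[w], D=[(∅, ∅, [(let x = 1 in 7) :: PRIM2(mul)])]>
6. <S=[1], E={w↦1}, C=∅, D=[(∅, ∅, [(let x = 1 in 7) :: PRIM2(mul)])]>
7. <S=[1], E=∅, C=[(let x = 1 in 7) :: PRIM2(mul)], D=∅>
8. <S=[1], E=∅, C=[1 :: (λx. 7) :: AP :: PRIM2(mul)], D=∅>
9. <S=[1 :: 1], E=∅, C=[(λx. 7) :: AP :: PRIM2(mul)], D=∅>
10. <S=[clo(λx. 7, ∅) :: 1 :: 1], E=∅, C=[AP :: PRIM2(mul)], D=∅>
11. <S=∅, E={x↦1}, C=[7], D=[([1], ∅, [PRIM2(mul)])]>
12. <S=[7], E={x↦1}, C=∅, D=[([1], ∅, [PRIM2(mul)])]>
13. <S=[7 :: 1], E=∅, C=[PRIM2(mul)], D=∅>
14. <S=[7], E=∅, C=∅, D=∅>
→ final value 7

Answer: 7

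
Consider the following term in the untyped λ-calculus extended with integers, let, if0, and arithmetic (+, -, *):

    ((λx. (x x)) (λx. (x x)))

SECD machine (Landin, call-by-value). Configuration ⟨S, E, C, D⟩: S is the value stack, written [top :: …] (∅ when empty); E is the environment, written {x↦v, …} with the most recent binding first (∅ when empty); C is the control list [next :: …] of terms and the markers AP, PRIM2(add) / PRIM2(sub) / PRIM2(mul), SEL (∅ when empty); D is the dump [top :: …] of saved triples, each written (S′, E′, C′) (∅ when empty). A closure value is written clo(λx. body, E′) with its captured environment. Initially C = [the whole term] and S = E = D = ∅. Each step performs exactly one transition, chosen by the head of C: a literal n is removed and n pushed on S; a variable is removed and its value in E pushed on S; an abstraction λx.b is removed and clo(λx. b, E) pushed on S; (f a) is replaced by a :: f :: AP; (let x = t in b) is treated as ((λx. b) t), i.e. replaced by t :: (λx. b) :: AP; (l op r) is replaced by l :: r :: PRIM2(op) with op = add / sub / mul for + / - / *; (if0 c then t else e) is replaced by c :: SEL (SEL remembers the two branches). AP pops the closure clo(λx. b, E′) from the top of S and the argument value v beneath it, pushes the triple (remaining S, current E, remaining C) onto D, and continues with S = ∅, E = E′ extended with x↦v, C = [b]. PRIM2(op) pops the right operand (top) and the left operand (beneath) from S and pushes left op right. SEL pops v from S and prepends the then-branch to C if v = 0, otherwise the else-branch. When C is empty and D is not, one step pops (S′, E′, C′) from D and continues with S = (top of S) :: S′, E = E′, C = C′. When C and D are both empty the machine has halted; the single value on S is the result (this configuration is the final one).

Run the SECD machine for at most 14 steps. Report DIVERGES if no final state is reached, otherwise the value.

Answer: DIVERGES (no final state within 14 steps)

Execution trace:
[0] ⟨S=∅; E=∅; C=[((λx. (x x)) (λx. (x x)))]; D=∅⟩
[1] ⟨S=∅; E=∅; C=[(λx. (x x)) :: (λx. (x x)) :: AP]; D=∅⟩
[2] ⟨S=[clo(λx. (x x), ∅)]; E=∅; C=[(λx. (x x)) :: AP]; D=∅⟩
[3] ⟨S=[clo(λx. (x x), ∅) :: clo(λx. (x x), ∅)]; E=∅; C=[AP]; D=∅⟩
[4] ⟨S=∅; E={x↦clo(λx. (x x), ∅)}; C=[(x x)]; D=[(∅, ∅, ∅)]⟩
[5] ⟨S=∅; E={x↦clo(λx. (x x), ∅)}; C=[x :: x :: AP]; D=[(∅, ∅, ∅)]⟩
[6] ⟨S=[clo(λx. (x x), ∅)]; E={x↦clo(λx. (x x), ∅)}; C=[x :: AP]; D=[(∅, ∅, ∅)]⟩
[7] ⟨S=[clo(λx. (x x), ∅) :: clo(λx. (x x), ∅)]; E={x↦clo(λx. (x x), ∅)}; C=[AP]; D=[(∅, ∅, ∅)]⟩
[8] ⟨S=∅; E={x↦clo(λx. (x x), ∅)}; C=[(x x)]; D=[(∅, {x↦clo(λx. (x x), ∅)}, ∅) :: (∅, ∅, ∅)]⟩
[9] ⟨S=∅; E={x↦clo(λx. (x x), ∅)}; C=[x :: x :: AP]; D=[(∅, {x↦clo(λx. (x x), ∅)}, ∅) :: (∅, ∅, ∅)]⟩
[10] ⟨S=[clo(λx. (x x), ∅)]; E={x↦clo(λx. (x x), ∅)}; C=[x :: AP]; D=[(∅, {x↦clo(λx. (x x), ∅)}, ∅) :: (∅, ∅, ∅)]⟩
[11] ⟨S=[clo(λx. (x x), ∅) :: clo(λx. (x x), ∅)]; E={x↦clo(λx. (x x), ∅)}; C=[AP]; D=[(∅, {x↦clo(λx. (x x), ∅)}, ∅) :: (∅, ∅, ∅)]⟩
[12] ⟨S=∅; E={x↦clo(λx. (x x), ∅)}; C=[(x x)]; D=[(∅, {x↦clo(λx. (x x), ∅)}, ∅) :: (∅, {x↦clo(λx. (x x), ∅)}, ∅) :: (∅, ∅, ∅)]⟩
[13] ⟨S=∅; E={x↦clo(λx. (x x), ∅)}; C=[x :: x :: AP]; D=[(∅, {x↦clo(λx. (x x), ∅)}, ∅) :: (∅, {x↦clo(λx. (x x), ∅)}, ∅) :: (∅, ∅, ∅)]⟩
[14] ⟨S=[clo(λx. (x x), ∅)]; E={x↦clo(λx. (x x), ∅)}; C=[x :: AP]; D=[(∅, {x↦clo(λx. (x x), ∅)}, ∅) :: (∅, {x↦clo(λx. (x x), ∅)}, ∅) :: (∅, ∅, ∅)]⟩
→ 14 transitions taken and the configuration is still not final: no result within 14 steps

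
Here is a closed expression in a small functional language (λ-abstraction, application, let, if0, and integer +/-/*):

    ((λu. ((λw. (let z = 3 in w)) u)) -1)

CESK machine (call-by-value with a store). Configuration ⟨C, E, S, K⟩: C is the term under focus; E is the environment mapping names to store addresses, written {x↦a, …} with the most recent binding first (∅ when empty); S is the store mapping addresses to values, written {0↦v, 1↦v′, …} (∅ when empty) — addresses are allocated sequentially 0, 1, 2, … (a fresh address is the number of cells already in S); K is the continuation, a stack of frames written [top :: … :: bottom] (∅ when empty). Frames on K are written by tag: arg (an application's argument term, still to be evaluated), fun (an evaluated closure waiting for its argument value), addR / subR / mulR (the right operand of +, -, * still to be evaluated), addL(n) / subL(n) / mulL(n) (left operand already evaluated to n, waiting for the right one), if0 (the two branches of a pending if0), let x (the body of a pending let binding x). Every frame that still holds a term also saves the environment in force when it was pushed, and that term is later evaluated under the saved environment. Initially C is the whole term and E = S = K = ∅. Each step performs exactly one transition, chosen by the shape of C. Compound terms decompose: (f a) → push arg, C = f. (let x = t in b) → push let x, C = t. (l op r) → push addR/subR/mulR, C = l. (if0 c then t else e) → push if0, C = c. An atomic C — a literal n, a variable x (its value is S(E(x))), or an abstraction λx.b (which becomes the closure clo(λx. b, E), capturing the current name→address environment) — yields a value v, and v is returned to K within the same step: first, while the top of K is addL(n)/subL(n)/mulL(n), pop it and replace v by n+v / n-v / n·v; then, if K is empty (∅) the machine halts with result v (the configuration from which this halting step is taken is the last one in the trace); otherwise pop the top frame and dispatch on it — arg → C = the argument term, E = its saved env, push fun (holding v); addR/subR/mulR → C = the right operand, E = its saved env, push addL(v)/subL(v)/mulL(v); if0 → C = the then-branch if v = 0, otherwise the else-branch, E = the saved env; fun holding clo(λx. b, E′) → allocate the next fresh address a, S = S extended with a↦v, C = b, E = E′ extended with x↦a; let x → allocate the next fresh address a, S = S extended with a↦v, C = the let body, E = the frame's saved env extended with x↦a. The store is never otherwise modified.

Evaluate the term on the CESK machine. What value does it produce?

Answer: -1

Machine steps:
t=0: <C=((λu. ((λw. (let z = 3 in w)) u)) -1), E=∅, S=∅, K=∅>
t=1: <C=(λu. ((λw. (let z = 3 in w)) u)), E=∅, S=∅, K=[arg]>
t=2: <C=-1, E=∅, S=∅, K=[fun]>
t=3: <C=((λw. (let z = 3 in w)) u), E={u↦0}, S={0↦-1}, K=∅>
t=4: <C=(λw. (let z = 3 in w)), E={u↦0}, S={0↦-1}, K=[arg]>
t=5: <C=u, E={u↦0}, S={0↦-1}, K=[fun]>
t=6: <C=(let z = 3 in w), E={w↦1, u↦0}, S={0↦-1, 1↦-1}, K=∅>
t=7: <C=3, E={w↦1, u↦0}, S={0↦-1, 1↦-1}, K=[let z]>
t=8: <C=w, E={z↦2, w↦1, u↦0}, S={0↦-1, 1↦-1, 2↦3}, K=∅>
→ final value -1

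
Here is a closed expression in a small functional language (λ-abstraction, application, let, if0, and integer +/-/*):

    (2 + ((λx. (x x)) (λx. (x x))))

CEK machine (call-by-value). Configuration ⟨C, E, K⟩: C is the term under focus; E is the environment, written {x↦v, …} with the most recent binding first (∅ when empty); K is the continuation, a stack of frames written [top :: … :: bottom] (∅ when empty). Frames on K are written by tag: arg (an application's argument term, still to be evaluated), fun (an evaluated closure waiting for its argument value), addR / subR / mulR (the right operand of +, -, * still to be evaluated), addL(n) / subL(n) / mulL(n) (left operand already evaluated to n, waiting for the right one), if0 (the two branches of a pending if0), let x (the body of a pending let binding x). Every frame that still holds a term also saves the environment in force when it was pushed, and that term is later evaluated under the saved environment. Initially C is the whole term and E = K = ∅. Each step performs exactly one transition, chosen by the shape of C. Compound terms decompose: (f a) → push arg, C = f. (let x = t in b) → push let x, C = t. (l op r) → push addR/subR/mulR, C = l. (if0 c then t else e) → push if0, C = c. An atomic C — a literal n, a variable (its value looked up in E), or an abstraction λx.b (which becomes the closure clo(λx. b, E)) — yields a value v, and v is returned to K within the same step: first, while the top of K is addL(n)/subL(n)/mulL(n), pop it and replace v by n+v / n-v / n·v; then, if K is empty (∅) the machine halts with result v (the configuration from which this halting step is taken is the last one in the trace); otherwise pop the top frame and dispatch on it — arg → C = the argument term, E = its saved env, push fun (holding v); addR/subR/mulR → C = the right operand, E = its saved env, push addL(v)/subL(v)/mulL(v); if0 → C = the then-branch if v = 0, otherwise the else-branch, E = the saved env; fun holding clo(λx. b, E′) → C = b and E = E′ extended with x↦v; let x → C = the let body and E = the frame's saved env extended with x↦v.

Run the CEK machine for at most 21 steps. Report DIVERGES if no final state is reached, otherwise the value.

Answer: DIVERGES (no final state within 21 steps)

Machine steps:
t=0: <C=(2 + ((λx. (x x)) (λx. (x x)))), E=∅, K=∅>
t=1: <C=2, E=∅, K=[addR]>
t=2: <C=((λx. (x x)) (λx. (x x))), E=∅, K=[addL(2)]>
t=3: <C=(λx. (x x)), E=∅, K=[arg :: addL(2)]>
t=4: <C=(λx. (x x)), E=∅, K=[fun :: addL(2)]>
t=5: <C=(x x), E={x↦clo(λx. (x x), ∅)}, K=[addL(2)]>
t=6: <C=x, E={x↦clo(λx. (x x), ∅)}, K=[arg :: addL(2)]>
t=7: <C=x, E={x↦clo(λx. (x x), ∅)}, K=[fun :: addL(2)]>
… configuration repeats with period 3 (steps 5–7 recur indefinitely) …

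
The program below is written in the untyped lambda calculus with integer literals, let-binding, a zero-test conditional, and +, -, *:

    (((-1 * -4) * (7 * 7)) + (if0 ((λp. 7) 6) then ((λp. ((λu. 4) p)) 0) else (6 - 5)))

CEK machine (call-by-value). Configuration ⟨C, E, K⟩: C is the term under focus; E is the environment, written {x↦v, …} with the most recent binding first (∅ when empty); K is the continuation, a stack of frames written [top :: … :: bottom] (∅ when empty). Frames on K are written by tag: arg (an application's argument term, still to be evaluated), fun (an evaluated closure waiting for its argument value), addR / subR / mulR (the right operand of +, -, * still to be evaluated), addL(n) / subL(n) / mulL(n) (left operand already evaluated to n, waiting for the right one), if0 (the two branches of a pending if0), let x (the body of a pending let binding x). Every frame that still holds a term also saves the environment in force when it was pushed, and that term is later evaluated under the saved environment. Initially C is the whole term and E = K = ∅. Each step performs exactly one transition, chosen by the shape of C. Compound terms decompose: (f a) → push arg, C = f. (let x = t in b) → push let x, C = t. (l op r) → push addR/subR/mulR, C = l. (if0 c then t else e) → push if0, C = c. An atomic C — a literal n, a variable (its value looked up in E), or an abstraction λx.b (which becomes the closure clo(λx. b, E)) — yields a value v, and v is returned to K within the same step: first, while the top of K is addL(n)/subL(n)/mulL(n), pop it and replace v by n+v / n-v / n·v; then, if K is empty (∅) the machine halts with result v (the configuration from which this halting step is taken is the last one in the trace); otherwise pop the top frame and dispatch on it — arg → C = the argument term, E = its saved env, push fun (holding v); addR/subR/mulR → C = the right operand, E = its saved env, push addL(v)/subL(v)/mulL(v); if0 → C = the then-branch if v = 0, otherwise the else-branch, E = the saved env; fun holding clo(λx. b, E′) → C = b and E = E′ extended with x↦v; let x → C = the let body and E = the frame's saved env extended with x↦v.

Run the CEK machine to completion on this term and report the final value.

Answer: 197

Machine steps:
0. ⟨C=(((-1 * -4) * (7 * 7)) + (if0 ((λp. 7) 6) then ((λp. ((λu. 4) p)) 0) else (6 - 5))); E=∅; K=∅⟩
1. ⟨C=((-1 * -4) * (7 * 7)); E=∅; K=[addR]⟩
2. ⟨C=(-1 * -4); E=∅; K=[mulR :: addR]⟩
3. ⟨C=-1; E=∅; K=[mulR :: mulR :: addR]⟩
4. ⟨C=-4; E=∅; K=[mulL(-1) :: mulR :: addR]⟩
5. ⟨C=(7 * 7); E=∅; K=[mulL(4) :: addR]⟩
6. ⟨C=7; E=∅; K=[mulR :: mulL(4) :: addR]⟩
7. ⟨C=7; E=∅; K=[mulL(7) :: mulL(4) :: addR]⟩
8. ⟨C=(if0 ((λp. 7) 6) then ((λp. ((λu. 4) p)) 0) else (6 - 5)); E=∅; K=[addL(196)]⟩
9. ⟨C=((λp. 7) 6); E=∅; K=[if0 :: addL(196)]⟩
10. ⟨C=(λp. 7); E=∅; K=[arg :: if0 :: addL(196)]⟩
11. ⟨C=6; E=∅; K=[fun :: if0 :: addL(196)]⟩
12. ⟨C=7; E={p↦6}; K=[if0 :: addL(196)]⟩
13. ⟨C=(6 - 5); E=∅; K=[addL(196)]⟩
14. ⟨C=6; E=∅; K=[subR :: addL(196)]⟩
15. ⟨C=5; E=∅; K=[subL(6) :: addL(196)]⟩
→ final value 197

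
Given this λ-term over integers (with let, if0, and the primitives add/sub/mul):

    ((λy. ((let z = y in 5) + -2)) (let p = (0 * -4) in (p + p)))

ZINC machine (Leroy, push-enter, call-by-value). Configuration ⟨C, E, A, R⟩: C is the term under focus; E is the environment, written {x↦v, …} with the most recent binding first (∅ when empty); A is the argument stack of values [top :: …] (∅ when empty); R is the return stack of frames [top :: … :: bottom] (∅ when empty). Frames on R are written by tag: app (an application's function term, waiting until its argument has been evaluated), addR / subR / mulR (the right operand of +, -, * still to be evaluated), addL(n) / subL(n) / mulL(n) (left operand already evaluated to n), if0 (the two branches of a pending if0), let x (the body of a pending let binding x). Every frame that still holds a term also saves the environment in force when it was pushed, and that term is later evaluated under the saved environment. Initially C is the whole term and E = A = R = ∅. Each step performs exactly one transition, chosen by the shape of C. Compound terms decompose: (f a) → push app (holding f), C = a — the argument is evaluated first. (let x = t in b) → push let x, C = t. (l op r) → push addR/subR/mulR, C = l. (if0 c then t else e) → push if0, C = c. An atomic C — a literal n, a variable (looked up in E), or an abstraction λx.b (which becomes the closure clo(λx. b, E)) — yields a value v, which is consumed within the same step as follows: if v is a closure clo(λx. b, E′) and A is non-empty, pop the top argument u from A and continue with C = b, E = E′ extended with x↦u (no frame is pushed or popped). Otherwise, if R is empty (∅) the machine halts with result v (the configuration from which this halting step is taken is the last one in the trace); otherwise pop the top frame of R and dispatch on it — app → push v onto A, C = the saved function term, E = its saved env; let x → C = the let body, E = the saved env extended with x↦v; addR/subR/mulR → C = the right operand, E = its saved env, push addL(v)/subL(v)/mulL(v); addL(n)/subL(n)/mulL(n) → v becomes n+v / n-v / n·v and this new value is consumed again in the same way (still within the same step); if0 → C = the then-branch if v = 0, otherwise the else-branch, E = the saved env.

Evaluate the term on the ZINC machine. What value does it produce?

Answer: 3

Machine steps:
[0] [C=((λy. ((let z = y in 5) + -2)) (let p = (0 * -4) in (p + p))) | E=∅ | A=∅ | R=∅]
[1] [C=(let p = (0 * -4) in (p + p)) | E=∅ | A=∅ | R=[app]]
[2] [C=(0 * -4) | E=∅ | A=∅ | R=[let p :: app]]
[3] [C=0 | E=∅ | A=∅ | R=[mulR :: let p :: app]]
[4] [C=-4 | E=∅ | A=∅ | R=[mulL(0) :: let p :: app]]
[5] [C=(p + p) | E={p↦0} | A=∅ | R=[app]]
[6] [C=p | E={p↦0} | A=∅ | R=[addR :: app]]
[7] [C=p | E={p↦0} | A=∅ | R=[addL(0) :: app]]
[8] [C=(λy. ((let z = y in 5) + -2)) | E=∅ | A=[0] | R=∅]
[9] [C=((let z = y in 5) + -2) | E={y↦0} | A=∅ | R=∅]
[10] [C=(let z = y in 5) | E={y↦0} | A=∅ | R=[addR]]
[11] [C=y | E={y↦0} | A=∅ | R=[let z :: addR]]
[12] [C=5 | E={z↦0, y↦0} | A=∅ | R=[addR]]
[13] [C=-2 | E={y↦0} | A=∅ | R=[addL(5)]]
→ final value 3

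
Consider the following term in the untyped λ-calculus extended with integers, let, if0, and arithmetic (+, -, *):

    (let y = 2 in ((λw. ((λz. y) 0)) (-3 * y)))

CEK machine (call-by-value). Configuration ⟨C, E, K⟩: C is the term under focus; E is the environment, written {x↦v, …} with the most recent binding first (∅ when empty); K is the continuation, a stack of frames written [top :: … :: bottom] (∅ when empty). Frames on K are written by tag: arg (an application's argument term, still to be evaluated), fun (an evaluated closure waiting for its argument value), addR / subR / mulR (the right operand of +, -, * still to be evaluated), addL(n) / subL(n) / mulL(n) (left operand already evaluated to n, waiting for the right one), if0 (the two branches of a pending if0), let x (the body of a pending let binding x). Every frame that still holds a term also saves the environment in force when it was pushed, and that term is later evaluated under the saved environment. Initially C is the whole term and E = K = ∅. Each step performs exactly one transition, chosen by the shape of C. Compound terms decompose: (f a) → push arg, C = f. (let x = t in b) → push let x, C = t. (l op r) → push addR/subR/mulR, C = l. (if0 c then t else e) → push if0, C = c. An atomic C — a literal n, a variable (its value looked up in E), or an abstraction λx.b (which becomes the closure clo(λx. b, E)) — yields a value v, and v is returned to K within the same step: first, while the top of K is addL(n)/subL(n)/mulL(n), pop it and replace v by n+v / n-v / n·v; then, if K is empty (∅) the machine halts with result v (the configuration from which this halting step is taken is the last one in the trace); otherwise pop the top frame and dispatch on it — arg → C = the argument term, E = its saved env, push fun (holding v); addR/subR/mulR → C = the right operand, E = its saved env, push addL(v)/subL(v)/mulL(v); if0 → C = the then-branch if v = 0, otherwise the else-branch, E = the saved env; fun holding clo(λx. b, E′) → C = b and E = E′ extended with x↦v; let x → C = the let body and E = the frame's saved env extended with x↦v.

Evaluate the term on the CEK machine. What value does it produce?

Answer: 2

Derivation:
step 0: [C=(let y = 2 in ((λw. ((λz. y) 0)) (-3 * y))) | E=∅ | K=∅]
step 1: [C=2 | E=∅ | K=[let y]]
step 2: [C=((λw. ((λz. y) 0)) (-3 * y)) | E={y↦2} | K=∅]
step 3: [C=(λw. ((λz. y) 0)) | E={y↦2} | K=[arg]]
step 4: [C=(-3 * y) | E={y↦2} | K=[fun]]
step 5: [C=-3 | E={y↦2} | K=[mulR :: fun]]
step 6: [C=y | E={y↦2} | K=[mulL(-3) :: fun]]
step 7: [C=((λz. y) 0) | E={w↦-6, y↦2} | K=∅]
step 8: [C=(λz. y) | E={w↦-6, y↦2} | K=[arg]]
step 9: [C=0 | E={w↦-6, y↦2} | K=[fun]]
step 10: [C=y | E={z↦0, w↦-6, y↦2} | K=∅]
→ final value 2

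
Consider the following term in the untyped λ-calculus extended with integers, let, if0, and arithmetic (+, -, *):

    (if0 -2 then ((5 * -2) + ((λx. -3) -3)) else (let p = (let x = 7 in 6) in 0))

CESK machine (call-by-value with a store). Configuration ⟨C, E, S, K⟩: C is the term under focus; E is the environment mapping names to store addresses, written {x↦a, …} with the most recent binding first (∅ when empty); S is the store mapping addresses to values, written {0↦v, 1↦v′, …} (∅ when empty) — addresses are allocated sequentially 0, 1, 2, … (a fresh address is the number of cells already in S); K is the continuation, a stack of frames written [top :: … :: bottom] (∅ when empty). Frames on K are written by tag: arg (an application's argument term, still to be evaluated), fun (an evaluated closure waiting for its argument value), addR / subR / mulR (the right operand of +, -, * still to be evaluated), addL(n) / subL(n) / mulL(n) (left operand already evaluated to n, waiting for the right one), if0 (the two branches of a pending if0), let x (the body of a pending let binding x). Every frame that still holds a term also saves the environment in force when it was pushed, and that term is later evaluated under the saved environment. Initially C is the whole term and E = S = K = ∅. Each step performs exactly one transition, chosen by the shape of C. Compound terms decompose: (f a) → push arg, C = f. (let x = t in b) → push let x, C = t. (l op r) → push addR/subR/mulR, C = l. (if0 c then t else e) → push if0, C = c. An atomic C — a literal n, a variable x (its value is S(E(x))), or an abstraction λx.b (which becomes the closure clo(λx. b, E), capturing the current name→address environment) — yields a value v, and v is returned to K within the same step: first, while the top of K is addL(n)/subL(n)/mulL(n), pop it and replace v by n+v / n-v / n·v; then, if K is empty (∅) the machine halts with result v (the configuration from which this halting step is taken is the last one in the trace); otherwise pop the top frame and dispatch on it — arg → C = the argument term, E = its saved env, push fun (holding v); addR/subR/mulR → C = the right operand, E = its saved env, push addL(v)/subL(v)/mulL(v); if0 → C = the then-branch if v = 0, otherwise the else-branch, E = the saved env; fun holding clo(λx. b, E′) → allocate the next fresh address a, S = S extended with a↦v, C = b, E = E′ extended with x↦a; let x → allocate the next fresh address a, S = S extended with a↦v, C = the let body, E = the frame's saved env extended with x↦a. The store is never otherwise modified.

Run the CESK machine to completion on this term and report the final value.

Answer: 0

Execution trace:
t=0: [C=(if0 -2 then ((5 * -2) + ((λx. -3) -3)) else (let p = (let x = 7 in 6) in 0)) | E=∅ | S=∅ | K=∅]
t=1: [C=-2 | E=∅ | S=∅ | K=[if0]]
t=2: [C=(let p = (let x = 7 in 6) in 0) | E=∅ | S=∅ | K=∅]
t=3: [C=(let x = 7 in 6) | E=∅ | S=∅ | K=[let p]]
t=4: [C=7 | E=∅ | S=∅ | K=[let x :: let p]]
t=5: [C=6 | E={x↦0} | S={0↦7} | K=[let p]]
t=6: [C=0 | E={p↦1} | S={0↦7, 1↦6} | K=∅]
→ final value 0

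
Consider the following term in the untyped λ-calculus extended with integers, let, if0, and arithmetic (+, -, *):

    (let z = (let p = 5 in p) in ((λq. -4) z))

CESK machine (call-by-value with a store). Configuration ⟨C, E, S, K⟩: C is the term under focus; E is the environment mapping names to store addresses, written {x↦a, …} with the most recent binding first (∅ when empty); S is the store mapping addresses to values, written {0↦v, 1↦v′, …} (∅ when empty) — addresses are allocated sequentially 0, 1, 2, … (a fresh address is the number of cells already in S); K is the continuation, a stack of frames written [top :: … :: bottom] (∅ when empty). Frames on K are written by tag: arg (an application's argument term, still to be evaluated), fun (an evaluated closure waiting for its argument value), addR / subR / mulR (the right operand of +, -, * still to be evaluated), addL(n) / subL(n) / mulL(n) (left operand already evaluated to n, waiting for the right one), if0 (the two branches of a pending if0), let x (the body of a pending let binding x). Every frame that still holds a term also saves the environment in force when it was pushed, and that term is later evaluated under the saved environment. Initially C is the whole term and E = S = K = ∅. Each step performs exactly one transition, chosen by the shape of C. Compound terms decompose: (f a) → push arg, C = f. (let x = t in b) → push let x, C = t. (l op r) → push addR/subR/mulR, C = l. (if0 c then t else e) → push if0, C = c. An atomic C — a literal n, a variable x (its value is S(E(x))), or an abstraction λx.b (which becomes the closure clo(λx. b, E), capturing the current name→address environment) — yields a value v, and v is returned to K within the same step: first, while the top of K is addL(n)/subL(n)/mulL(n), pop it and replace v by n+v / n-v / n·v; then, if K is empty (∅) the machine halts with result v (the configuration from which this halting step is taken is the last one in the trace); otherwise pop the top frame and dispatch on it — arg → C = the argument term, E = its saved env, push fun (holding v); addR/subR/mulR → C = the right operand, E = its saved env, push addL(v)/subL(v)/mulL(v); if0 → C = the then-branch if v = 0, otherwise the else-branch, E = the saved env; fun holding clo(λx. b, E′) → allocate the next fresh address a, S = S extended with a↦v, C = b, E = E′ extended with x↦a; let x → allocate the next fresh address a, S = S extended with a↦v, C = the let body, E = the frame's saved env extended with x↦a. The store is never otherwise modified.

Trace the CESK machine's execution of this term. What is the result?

t=0: <C=(let z = (let p = 5 in p) in ((λq. -4) z)), E=∅, S=∅, K=∅>
t=1: <C=(let p = 5 in p), E=∅, S=∅, K=[let z]>
t=2: <C=5, E=∅, S=∅, K=[let p :: let z]>
t=3: <C=p, E={p↦0}, S={0↦5}, K=[let z]>
t=4: <C=((λq. -4) z), E={z↦1}, S={0↦5, 1↦5}, K=∅>
t=5: <C=(λq. -4), E={z↦1}, S={0↦5, 1↦5}, K=[arg]>
t=6: <C=z, E={z↦1}, S={0↦5, 1↦5}, K=[fun]>
t=7: <C=-4, E={q↦2, z↦1}, S={0↦5, 1↦5, 2↦5}, K=∅>
→ final value -4

Answer: -4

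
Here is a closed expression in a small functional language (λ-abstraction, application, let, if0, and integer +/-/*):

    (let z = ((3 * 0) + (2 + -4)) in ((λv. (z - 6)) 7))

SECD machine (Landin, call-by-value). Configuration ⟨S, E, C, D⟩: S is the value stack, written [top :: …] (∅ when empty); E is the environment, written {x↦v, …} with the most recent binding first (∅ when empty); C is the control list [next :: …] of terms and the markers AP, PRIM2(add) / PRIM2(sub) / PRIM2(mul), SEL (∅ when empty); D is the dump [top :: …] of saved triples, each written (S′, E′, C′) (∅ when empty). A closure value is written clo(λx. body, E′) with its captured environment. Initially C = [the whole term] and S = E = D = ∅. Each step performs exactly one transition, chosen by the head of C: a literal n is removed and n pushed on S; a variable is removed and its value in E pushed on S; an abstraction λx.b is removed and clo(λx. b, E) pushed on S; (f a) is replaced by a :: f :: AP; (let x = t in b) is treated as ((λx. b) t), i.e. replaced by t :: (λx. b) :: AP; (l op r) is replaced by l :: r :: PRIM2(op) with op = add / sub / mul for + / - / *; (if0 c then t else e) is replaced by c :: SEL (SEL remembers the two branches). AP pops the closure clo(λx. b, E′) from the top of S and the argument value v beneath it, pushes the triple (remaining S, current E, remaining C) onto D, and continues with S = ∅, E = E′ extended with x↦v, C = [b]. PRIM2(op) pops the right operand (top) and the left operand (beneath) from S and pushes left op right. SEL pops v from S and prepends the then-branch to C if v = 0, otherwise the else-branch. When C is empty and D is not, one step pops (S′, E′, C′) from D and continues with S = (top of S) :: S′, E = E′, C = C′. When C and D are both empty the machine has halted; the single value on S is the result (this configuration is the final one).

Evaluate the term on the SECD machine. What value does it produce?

t=0: [S=∅ | E=∅ | C=[(let z = ((3 * 0) + (2 + -4)) in ((λv. (z - 6)) 7))] | D=∅]
t=1: [S=∅ | E=∅ | C=[((3 * 0) + (2 + -4)) :: (λz. ((λv. (z - 6)) 7)) :: AP] | D=∅]
t=2: [S=∅ | E=∅ | C=[(3 * 0) :: (2 + -4) :: PRIM2(add) :: (λz. ((λv. (z - 6)) 7)) :: AP] | D=∅]
t=3: [S=∅ | E=∅ | C=[3 :: 0 :: PRIM2(mul) :: (2 + -4) :: PRIM2(add) :: (λz. ((λv. (z - 6)) 7)) :: AP] | D=∅]
t=4: [S=[3] | E=∅ | C=[0 :: PRIM2(mul) :: (2 + -4) :: PRIM2(add) :: (λz. ((λv. (z - 6)) 7)) :: AP] | D=∅]
t=5: [S=[0 :: 3] | E=∅ | C=[PRIM2(mul) :: (2 + -4) :: PRIM2(add) :: (λz. ((λv. (z - 6)) 7)) :: AP] | D=∅]
t=6: [S=[0] | E=∅ | C=[(2 + -4) :: PRIM2(add) :: (λz. ((λv. (z - 6)) 7)) :: AP] | D=∅]
t=7: [S=[0] | E=∅ | C=[2 :: -4 :: PRIM2(add) :: PRIM2(add) :: (λz. ((λv. (z - 6)) 7)) :: AP] | D=∅]
t=8: [S=[2 :: 0] | E=∅ | C=[-4 :: PRIM2(add) :: PRIM2(add) :: (λz. ((λv. (z - 6)) 7)) :: AP] | D=∅]
t=9: [S=[-4 :: 2 :: 0] | E=∅ | C=[PRIM2(add) :: PRIM2(add) :: (λz. ((λv. (z - 6)) 7)) :: AP] | D=∅]
t=10: [S=[-2 :: 0] | E=∅ | C=[PRIM2(add) :: (λz. ((λv. (z - 6)) 7)) :: AP] | D=∅]
t=11: [S=[-2] | E=∅ | C=[(λz. ((λv. (z - 6)) 7)) :: AP] | D=∅]
t=12: [S=[clo(λz. ((λv. (z - 6)) 7), ∅) :: -2] | E=∅ | C=[AP] | D=∅]
t=13: [S=∅ | E={z↦-2} | C=[((λv. (z - 6)) 7)] | D=[(∅, ∅, ∅)]]
t=14: [S=∅ | E={z↦-2} | C=[7 :: (λv. (z - 6)) :: AP] | D=[(∅, ∅, ∅)]]
t=15: [S=[7] | E={z↦-2} | C=[(λv. (z - 6)) :: AP] | D=[(∅, ∅, ∅)]]
t=16: [S=[clo(λv. (z - 6), {z↦-2}) :: 7] | E={z↦-2} | C=[AP] | D=[(∅, ∅, ∅)]]
t=17: [S=∅ | E={v↦7, z↦-2} | C=[(z - 6)] | D=[(∅, {z↦-2}, ∅) :: (∅, ∅, ∅)]]
t=18: [S=∅ | E={v↦7, z↦-2} | C=[z :: 6 :: PRIM2(sub)] | D=[(∅, {z↦-2}, ∅) :: (∅, ∅, ∅)]]
t=19: [S=[-2] | E={v↦7, z↦-2} | C=[6 :: PRIM2(sub)] | D=[(∅, {z↦-2}, ∅) :: (∅, ∅, ∅)]]
t=20: [S=[6 :: -2] | E={v↦7, z↦-2} | C=[PRIM2(sub)] | D=[(∅, {z↦-2}, ∅) :: (∅, ∅, ∅)]]
t=21: [S=[-8] | E={v↦7, z↦-2} | C=∅ | D=[(∅, {z↦-2}, ∅) :: (∅, ∅, ∅)]]
t=22: [S=[-8] | E={z↦-2} | C=∅ | D=[(∅, ∅, ∅)]]
t=23: [S=[-8] | E=∅ | C=∅ | D=∅]
→ final value -8

Answer: -8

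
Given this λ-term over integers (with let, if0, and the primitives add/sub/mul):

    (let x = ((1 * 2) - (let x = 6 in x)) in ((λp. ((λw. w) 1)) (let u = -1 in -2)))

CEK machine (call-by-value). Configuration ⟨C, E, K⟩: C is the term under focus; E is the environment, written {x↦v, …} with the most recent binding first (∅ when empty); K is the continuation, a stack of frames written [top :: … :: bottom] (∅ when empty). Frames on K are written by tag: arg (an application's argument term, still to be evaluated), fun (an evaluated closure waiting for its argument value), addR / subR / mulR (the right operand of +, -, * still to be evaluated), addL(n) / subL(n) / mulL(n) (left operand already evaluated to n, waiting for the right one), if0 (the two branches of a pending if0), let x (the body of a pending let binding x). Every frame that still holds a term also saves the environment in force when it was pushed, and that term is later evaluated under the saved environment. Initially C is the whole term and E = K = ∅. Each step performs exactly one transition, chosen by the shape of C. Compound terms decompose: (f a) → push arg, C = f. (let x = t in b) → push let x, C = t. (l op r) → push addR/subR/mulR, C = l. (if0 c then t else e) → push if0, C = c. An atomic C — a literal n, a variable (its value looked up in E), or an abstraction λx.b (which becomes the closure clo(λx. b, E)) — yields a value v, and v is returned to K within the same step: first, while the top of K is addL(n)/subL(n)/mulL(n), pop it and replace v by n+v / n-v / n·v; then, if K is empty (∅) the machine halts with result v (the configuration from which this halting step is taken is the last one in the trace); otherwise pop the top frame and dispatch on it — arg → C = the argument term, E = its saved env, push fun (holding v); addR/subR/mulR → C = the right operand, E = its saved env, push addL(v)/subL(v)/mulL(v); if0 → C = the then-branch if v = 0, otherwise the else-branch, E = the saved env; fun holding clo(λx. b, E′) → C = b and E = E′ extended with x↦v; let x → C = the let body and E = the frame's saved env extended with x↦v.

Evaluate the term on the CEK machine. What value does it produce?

[0] <C=(let x = ((1 * 2) - (let x = 6 in x)) in ((λp. ((λw. w) 1)) (let u = -1 in -2))), E=∅, K=∅>
[1] <C=((1 * 2) - (let x = 6 in x)), E=∅, K=[let x]>
[2] <C=(1 * 2), E=∅, K=[subR :: let x]>
[3] <C=1, E=∅, K=[mulR :: subR :: let x]>
[4] <C=2, E=∅, K=[mulL(1) :: subR :: let x]>
[5] <C=(let x = 6 in x), E=∅, K=[subL(2) :: let x]>
[6] <C=6, E=∅, K=[let x :: subL(2) :: let x]>
[7] <C=x, E={x↦6}, K=[subL(2) :: let x]>
[8] <C=((λp. ((λw. w) 1)) (let u = -1 in -2)), E={x↦-4}, K=∅>
[9] <C=(λp. ((λw. w) 1)), E={x↦-4}, K=[arg]>
[10] <C=(let u = -1 in -2), E={x↦-4}, K=[fun]>
[11] <C=-1, E={x↦-4}, K=[let u :: fun]>
[12] <C=-2, E={u↦-1, x↦-4}, K=[fun]>
[13] <C=((λw. w) 1), E={p↦-2, x↦-4}, K=∅>
[14] <C=(λw. w), E={p↦-2, x↦-4}, K=[arg]>
[15] <C=1, E={p↦-2, x↦-4}, K=[fun]>
[16] <C=w, E={w↦1, p↦-2, x↦-4}, K=∅>
→ final value 1

Answer: 1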